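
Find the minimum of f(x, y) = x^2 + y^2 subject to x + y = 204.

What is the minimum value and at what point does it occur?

Substitute y = 204 - x into f(x,y) = x^2 + y^2:
g(x) = x^2 + (204 - x)^2 = 2x^2 - 408x + 41616
g'(x) = 4x - 408 = 0  =>  x = 102
y = 204 - 102 = 102
Minimum value = 102^2 + 102^2 = 20808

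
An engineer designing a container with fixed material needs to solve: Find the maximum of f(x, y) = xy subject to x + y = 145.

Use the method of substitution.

Substitute y = 145 - x into f(x,y) = xy:
g(x) = x(145 - x) = 145x - x^2
g'(x) = 145 - 2x = 0  =>  x = 145/2
y = 145 - 145/2 = 145/2
Maximum value = (145/2) * (145/2) = 21025/4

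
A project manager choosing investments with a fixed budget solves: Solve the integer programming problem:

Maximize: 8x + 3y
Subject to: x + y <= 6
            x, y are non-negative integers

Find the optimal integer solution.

Objective: 8x + 3y, constraint: x + y <= 6
Coefficient of x is 8 >= coefficient of y is 3, so allocate the entire budget to x.
Optimal: x = 6, y = 0, value = 48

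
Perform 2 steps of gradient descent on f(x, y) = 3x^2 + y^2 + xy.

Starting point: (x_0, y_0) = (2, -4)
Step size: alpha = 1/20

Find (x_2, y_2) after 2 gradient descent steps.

f(x,y) = 3x^2 + y^2 + xy
grad_x = 6x + 1y, grad_y = 2y + 1x
Step 1: grad = (8, -6), (8/5, -37/10)
Step 2: grad = (59/10, -29/5), (261/200, -341/100)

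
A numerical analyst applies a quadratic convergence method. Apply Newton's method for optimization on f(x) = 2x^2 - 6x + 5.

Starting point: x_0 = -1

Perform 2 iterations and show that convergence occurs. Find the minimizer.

f(x) = 2x^2 - 6x + 5, f'(x) = 4x + (-6), f''(x) = 4
Step 1: f'(-1) = -10, x_1 = -1 - -10/4 = 3/2
Step 2: f'(3/2) = 0, x_2 = 3/2 (converged)
Newton's method converges in 1 step for quadratics.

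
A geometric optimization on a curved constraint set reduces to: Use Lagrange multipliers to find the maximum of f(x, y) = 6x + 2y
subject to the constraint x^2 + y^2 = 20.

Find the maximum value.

Set up Lagrange conditions: grad f = lambda * grad g
  6 = 2*lambda*x
  2 = 2*lambda*y
From these: x/y = 6/2, so x = 6t, y = 2t for some t.
Substitute into constraint: (6t)^2 + (2t)^2 = 20
  t^2 * 40 = 20
  t = sqrt(20/40)
Maximum = 6*x + 2*y = (6^2 + 2^2)*t = 40 * sqrt(20/40) = sqrt(800)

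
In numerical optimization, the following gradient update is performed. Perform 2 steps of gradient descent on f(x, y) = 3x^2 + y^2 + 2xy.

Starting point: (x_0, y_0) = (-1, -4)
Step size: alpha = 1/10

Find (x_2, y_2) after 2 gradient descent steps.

f(x,y) = 3x^2 + y^2 + 2xy
grad_x = 6x + 2y, grad_y = 2y + 2x
Step 1: grad = (-14, -10), (2/5, -3)
Step 2: grad = (-18/5, -26/5), (19/25, -62/25)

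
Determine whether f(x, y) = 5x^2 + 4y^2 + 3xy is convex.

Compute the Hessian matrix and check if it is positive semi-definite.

f(x,y) = 5x^2 + 4y^2 + 3xy
Hessian H = [[10, 3], [3, 8]]
trace(H) = 18, det(H) = 71
Eigenvalues: (18 +/- sqrt(40)) / 2 = 12.16, 5.838
Since both eigenvalues > 0, f is convex.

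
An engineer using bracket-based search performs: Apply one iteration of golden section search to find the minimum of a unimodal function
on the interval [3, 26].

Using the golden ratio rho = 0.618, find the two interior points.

Golden section search on [3, 26].
Golden ratio rho = 0.618 (approx).
Interior points:
  x_1 = 3 + (1-0.618)*23 = 11.7860
  x_2 = 3 + 0.618*23 = 17.2140
Compare f(x_1) and f(x_2) to determine which subinterval to keep.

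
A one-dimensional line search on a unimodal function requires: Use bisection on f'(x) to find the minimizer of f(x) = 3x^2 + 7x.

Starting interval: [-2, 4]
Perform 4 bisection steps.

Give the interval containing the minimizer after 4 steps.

Finding critical point of f(x) = 3x^2 + 7x using bisection on f'(x) = 6x + 7.
f'(x) = 0 when x = -7/6.
Starting interval: [-2, 4]
Step 1: mid = 1, f'(mid) = 13, new interval = [-2, 1]
Step 2: mid = -1/2, f'(mid) = 4, new interval = [-2, -1/2]
Step 3: mid = -5/4, f'(mid) = -1/2, new interval = [-5/4, -1/2]
Step 4: mid = -7/8, f'(mid) = 7/4, new interval = [-5/4, -7/8]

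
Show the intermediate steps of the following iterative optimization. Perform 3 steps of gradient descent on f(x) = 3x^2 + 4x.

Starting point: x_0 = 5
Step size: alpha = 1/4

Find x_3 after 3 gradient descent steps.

f(x) = 3x^2 + 4x, f'(x) = 6x + (4)
Step 1: f'(5) = 34, x_1 = 5 - 1/4 * 34 = -7/2
Step 2: f'(-7/2) = -17, x_2 = -7/2 - 1/4 * -17 = 3/4
Step 3: f'(3/4) = 17/2, x_3 = 3/4 - 1/4 * 17/2 = -11/8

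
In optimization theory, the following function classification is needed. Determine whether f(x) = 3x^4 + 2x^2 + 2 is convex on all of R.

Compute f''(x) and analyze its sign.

f(x) = 3x^4 + 2x^2 + 2
f'(x) = 12x^3 + 4x
f''(x) = 36x^2 + 4
f''(x) = 36x^2 + 4 >= 4 > 0 for all x
Therefore, f is convex on R.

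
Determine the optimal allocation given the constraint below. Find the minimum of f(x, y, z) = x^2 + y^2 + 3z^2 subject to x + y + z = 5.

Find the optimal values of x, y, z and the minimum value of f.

Using Lagrange multipliers on f = x^2 + y^2 + 3z^2 with constraint x + y + z = 5:
Conditions: 2*1*x = lambda, 2*1*y = lambda, 2*3*z = lambda
So x = lambda/2, y = lambda/2, z = lambda/6
Substituting into constraint: lambda * (7/6) = 5
lambda = 30/7
x = 15/7, y = 15/7, z = 5/7
Minimum value = 75/7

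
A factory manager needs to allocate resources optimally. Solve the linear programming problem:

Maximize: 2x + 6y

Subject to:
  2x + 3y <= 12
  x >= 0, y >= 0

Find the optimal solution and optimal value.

The feasible region has vertices at [(0, 0), (6, 0), (0, 4)].
Checking objective 2x + 6y at each vertex:
  (0, 0): 2*0 + 6*0 = 0
  (6, 0): 2*6 + 6*0 = 12
  (0, 4): 2*0 + 6*4 = 24
Maximum is 24 at (0, 4).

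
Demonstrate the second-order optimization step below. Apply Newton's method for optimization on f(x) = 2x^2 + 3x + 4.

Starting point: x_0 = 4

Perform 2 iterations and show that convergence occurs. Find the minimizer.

f(x) = 2x^2 + 3x + 4, f'(x) = 4x + (3), f''(x) = 4
Step 1: f'(4) = 19, x_1 = 4 - 19/4 = -3/4
Step 2: f'(-3/4) = 0, x_2 = -3/4 (converged)
Newton's method converges in 1 step for quadratics.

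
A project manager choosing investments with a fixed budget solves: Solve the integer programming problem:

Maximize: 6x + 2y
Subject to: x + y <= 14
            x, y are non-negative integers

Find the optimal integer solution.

Objective: 6x + 2y, constraint: x + y <= 14
Coefficient of x is 6 >= coefficient of y is 2, so allocate the entire budget to x.
Optimal: x = 14, y = 0, value = 84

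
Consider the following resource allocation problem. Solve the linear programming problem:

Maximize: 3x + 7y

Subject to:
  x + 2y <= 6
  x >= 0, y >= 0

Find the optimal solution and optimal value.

The feasible region has vertices at [(0, 0), (6, 0), (0, 3)].
Checking objective 3x + 7y at each vertex:
  (0, 0): 3*0 + 7*0 = 0
  (6, 0): 3*6 + 7*0 = 18
  (0, 3): 3*0 + 7*3 = 21
Maximum is 21 at (0, 3).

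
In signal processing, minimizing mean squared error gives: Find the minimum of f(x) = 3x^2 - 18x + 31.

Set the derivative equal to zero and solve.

f(x) = 3x^2 - 18x + 31
f'(x) = 6x + (-18) = 0
x = 18/6 = 3
f(3) = 4
Since f''(x) = 6 > 0, this is a minimum.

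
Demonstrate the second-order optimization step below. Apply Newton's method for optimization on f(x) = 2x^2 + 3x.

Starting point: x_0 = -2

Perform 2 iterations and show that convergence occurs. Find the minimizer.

f(x) = 2x^2 + 3x, f'(x) = 4x + (3), f''(x) = 4
Step 1: f'(-2) = -5, x_1 = -2 - -5/4 = -3/4
Step 2: f'(-3/4) = 0, x_2 = -3/4 (converged)
Newton's method converges in 1 step for quadratics.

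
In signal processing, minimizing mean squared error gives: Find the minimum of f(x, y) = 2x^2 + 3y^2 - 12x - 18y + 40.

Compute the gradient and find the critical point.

f(x,y) = 2x^2 + 3y^2 - 12x - 18y + 40
df/dx = 4x + (-12) = 0  =>  x = 3
df/dy = 6y + (-18) = 0  =>  y = 3
f(3, 3) = 2*(3)^2 + 3*(3)^2 + -12*(3) + -18*(3) + 40 = -5
Hessian is diagonal with entries 4, 6 > 0, so this is a minimum.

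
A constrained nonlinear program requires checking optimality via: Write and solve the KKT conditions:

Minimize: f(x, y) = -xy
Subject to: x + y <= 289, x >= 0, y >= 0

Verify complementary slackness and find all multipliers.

Problem: min -xy s.t. x + y <= 289 (multiplier lambda), x >= 0 (mu_x), y >= 0 (mu_y)
KKT stationarity: -y + lambda - mu_x = 0, -x + lambda - mu_y = 0, with lambda, mu_x, mu_y >= 0
Complementary slackness: lambda*(x + y - 289) = 0, mu_x*x = 0, mu_y*y = 0
If lambda = 0: y = -mu_x <= 0 and x = -mu_y <= 0 force x = y = 0 with f = 0; but x = y = 289/2 is feasible with f = -83521/4 < 0, so this is not the minimum. Hence lambda > 0 and x + y = 289.
Try x > 0, y > 0 (so mu_x = mu_y = 0): y = lambda, x = lambda => x = y = lambda
x + y = 289 => 2*lambda = 289 => lambda = 289/2
x* = y* = 289/2 > 0, consistent with mu_x = mu_y = 0.
(Any feasible point with x = 0 or y = 0 has f = 0 > -83521/4, so the minimum is not on those boundaries.)
min(-xy) = -83521/4 (i.e. max xy = 83521/4)
Multipliers: lambda = 289/2, mu_x = 0, mu_y = 0
Complementary slackness: lambda*(x + y - 289) = 289/2*(289/2 + 289/2 - 289) = 0, mu_x*x = 0*289/2 = 0, mu_y*y = 0*289/2 = 0. Satisfied.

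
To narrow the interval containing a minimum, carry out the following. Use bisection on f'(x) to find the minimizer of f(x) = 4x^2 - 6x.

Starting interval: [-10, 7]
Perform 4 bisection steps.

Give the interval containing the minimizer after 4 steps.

Finding critical point of f(x) = 4x^2 - 6x using bisection on f'(x) = 8x + -6.
f'(x) = 0 when x = 3/4.
Starting interval: [-10, 7]
Step 1: mid = -3/2, f'(mid) = -18, new interval = [-3/2, 7]
Step 2: mid = 11/4, f'(mid) = 16, new interval = [-3/2, 11/4]
Step 3: mid = 5/8, f'(mid) = -1, new interval = [5/8, 11/4]
Step 4: mid = 27/16, f'(mid) = 15/2, new interval = [5/8, 27/16]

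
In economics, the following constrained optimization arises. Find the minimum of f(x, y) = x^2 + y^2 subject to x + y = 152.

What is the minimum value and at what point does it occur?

Substitute y = 152 - x into f(x,y) = x^2 + y^2:
g(x) = x^2 + (152 - x)^2 = 2x^2 - 304x + 23104
g'(x) = 4x - 304 = 0  =>  x = 76
y = 152 - 76 = 76
Minimum value = 76^2 + 76^2 = 11552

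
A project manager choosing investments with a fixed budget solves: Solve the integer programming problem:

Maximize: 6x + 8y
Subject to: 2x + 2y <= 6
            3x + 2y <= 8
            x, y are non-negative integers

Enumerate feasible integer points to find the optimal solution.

Constraint 1: 2x + 2y <= 6
Constraint 2: 3x + 2y <= 8
Feasible x range (need y >= 0): 0 <= x <= min(6/2, 8/3) => x in {0, ..., 2}.
Enumerate feasible integer points row by row (the coefficient of y is 8 > 0, so for each x the largest feasible y gives the best value):
  x = 0: y <= min((6 - 2*0)/2, (8 - 3*0)/2) => y in {0, ..., 3}; best 6*0 + 8*3 = 24
  x = 1: y <= min((6 - 2*1)/2, (8 - 3*1)/2) => y in {0, ..., 2}; best 6*1 + 8*2 = 22
  x = 2: y <= min((6 - 2*2)/2, (8 - 3*2)/2) => y in {0, ..., 1}; best 6*2 + 8*1 = 20
The maximum 6x + 8y = 24 is achieved at x = 0, y = 3.
Check: 2*0 + 2*3 = 6 <= 6 and 3*0 + 2*3 = 6 <= 8.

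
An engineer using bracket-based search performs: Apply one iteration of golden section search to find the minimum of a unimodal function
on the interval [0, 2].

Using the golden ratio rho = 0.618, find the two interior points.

Golden section search on [0, 2].
Golden ratio rho = 0.618 (approx).
Interior points:
  x_1 = 0 + (1-0.618)*2 = 0.7640
  x_2 = 0 + 0.618*2 = 1.2360
Compare f(x_1) and f(x_2) to determine which subinterval to keep.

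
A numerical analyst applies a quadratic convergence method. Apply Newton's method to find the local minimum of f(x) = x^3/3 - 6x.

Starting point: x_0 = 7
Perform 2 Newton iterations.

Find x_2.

f(x) = x^3/3 - 6x
f'(x) = x^2 - 6, f''(x) = 2x
Newton update: x_{n+1} = x_n - (x_n^2 - 6)/(2*x_n)
Step 1: x_0 = 7, f'=43, f''=14, x_1 = 55/14
Step 2: x_1 = 55/14, f'=1849/196, f''=55/7, x_2 = 4201/1540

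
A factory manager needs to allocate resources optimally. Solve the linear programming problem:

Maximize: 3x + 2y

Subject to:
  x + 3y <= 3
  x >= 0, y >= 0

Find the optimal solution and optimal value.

The feasible region has vertices at [(0, 0), (3, 0), (0, 1)].
Checking objective 3x + 2y at each vertex:
  (0, 0): 3*0 + 2*0 = 0
  (3, 0): 3*3 + 2*0 = 9
  (0, 1): 3*0 + 2*1 = 2
Maximum is 9 at (3, 0).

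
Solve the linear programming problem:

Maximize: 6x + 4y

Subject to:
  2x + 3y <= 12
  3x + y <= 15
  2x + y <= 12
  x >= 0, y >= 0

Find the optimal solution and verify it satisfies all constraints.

Feasible vertices: (0, 0), (0, 4), (33/7, 6/7), (5, 0)
Objective 6x + 4y at each vertex:
  (0, 0): 0
  (0, 4): 16
  (33/7, 6/7): 222/7
  (5, 0): 30
Maximum is 222/7 at (33/7, 6/7).
Verify constraints at (x, y) = (33/7, 6/7):
  2*(33/7) + 3*(6/7) = 12 <= 12 (active)
  3*(33/7) + 1*(6/7) = 15 <= 15 (active)
  2*(33/7) + 1*(6/7) = 72/7 <= 12
  x = 33/7 >= 0, y = 6/7 >= 0. All constraints satisfied.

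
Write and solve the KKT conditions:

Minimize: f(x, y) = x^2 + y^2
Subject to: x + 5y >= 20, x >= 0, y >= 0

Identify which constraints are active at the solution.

KKT conditions for min x^2 + y^2 s.t. 1x + 5y >= 20, x >= 0, y >= 0:
Stationarity: 2x = mu*1 + mu_x, 2y = mu*5 + mu_y, with mu, mu_x, mu_y >= 0
Complementary slackness: mu*(x + 5y - 20) = 0, mu_x*x = 0, mu_y*y = 0
(0, 0) is infeasible (1*0 + 5*0 < 20), so if mu = 0 stationarity would force x = mu_x/2 >= 0, y = mu_y/2 >= 0 with mu_x*x = mu_y*y = 0, i.e. x = y = 0: contradiction. Hence mu > 0 and x + 5y = 20 is active.
Try x > 0, y > 0 (so mu_x = mu_y = 0): x = 1*mu/2, y = 5*mu/2
Substitute: 1*(1*mu/2) + 5*(5*mu/2) = 20
  mu*26/2 = 20 => mu = 20/13
x* = 10/13 > 0, y* = 50/13 > 0, consistent with mu_x = mu_y = 0.
f is convex and the constraints are linear, so this KKT point is the global minimum.
f* = 200/13
Active constraints: x + 5y >= 20 (holds with equality, mu = 20/13 > 0); x >= 0 and y >= 0 are inactive (mu_x = mu_y = 0).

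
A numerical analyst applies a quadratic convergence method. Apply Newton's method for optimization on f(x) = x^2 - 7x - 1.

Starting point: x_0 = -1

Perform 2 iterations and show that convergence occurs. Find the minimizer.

f(x) = x^2 - 7x - 1, f'(x) = 2x + (-7), f''(x) = 2
Step 1: f'(-1) = -9, x_1 = -1 - -9/2 = 7/2
Step 2: f'(7/2) = 0, x_2 = 7/2 (converged)
Newton's method converges in 1 step for quadratics.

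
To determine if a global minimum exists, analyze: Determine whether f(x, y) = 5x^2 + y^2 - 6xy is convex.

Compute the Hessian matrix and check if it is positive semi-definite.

f(x,y) = 5x^2 + y^2 - 6xy
Hessian H = [[10, -6], [-6, 2]]
trace(H) = 12, det(H) = -16
Eigenvalues: (12 +/- sqrt(208)) / 2 = 13.21, -1.211
Since not both eigenvalues positive, f is neither convex nor concave.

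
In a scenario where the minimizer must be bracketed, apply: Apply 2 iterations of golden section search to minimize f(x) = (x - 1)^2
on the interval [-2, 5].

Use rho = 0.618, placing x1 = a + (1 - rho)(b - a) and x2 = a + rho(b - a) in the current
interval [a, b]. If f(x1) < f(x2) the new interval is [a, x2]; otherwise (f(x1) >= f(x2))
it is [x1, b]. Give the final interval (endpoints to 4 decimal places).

Golden section search for min of f(x) = (x - 1)^2 on [-2, 5].
Each step: x1 = a + (1 - rho)(b - a), x2 = a + rho(b - a); if f(x1) < f(x2) keep [a, x2], otherwise keep [x1, b].
Step 1: [-2.0000, 5.0000], x1=0.6740 (f=0.1063), x2=2.3260 (f=1.7583); f(x1) < f(x2) => keep [-2.0000, 2.3260]
Step 2: [-2.0000, 2.3260], x1=-0.3475 (f=1.8157), x2=0.6735 (f=0.1066); f(x1) > f(x2) => keep [-0.3475, 2.3260]
Final interval: [-0.3475, 2.3260]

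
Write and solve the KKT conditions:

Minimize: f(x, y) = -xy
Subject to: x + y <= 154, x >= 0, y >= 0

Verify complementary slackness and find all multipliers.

Problem: min -xy s.t. x + y <= 154 (multiplier lambda), x >= 0 (mu_x), y >= 0 (mu_y)
KKT stationarity: -y + lambda - mu_x = 0, -x + lambda - mu_y = 0, with lambda, mu_x, mu_y >= 0
Complementary slackness: lambda*(x + y - 154) = 0, mu_x*x = 0, mu_y*y = 0
If lambda = 0: y = -mu_x <= 0 and x = -mu_y <= 0 force x = y = 0 with f = 0; but x = y = 77 is feasible with f = -5929 < 0, so this is not the minimum. Hence lambda > 0 and x + y = 154.
Try x > 0, y > 0 (so mu_x = mu_y = 0): y = lambda, x = lambda => x = y = lambda
x + y = 154 => 2*lambda = 154 => lambda = 77
x* = y* = 77 > 0, consistent with mu_x = mu_y = 0.
(Any feasible point with x = 0 or y = 0 has f = 0 > -5929, so the minimum is not on those boundaries.)
min(-xy) = -5929 (i.e. max xy = 5929)
Multipliers: lambda = 77, mu_x = 0, mu_y = 0
Complementary slackness: lambda*(x + y - 154) = 77*(77 + 77 - 154) = 0, mu_x*x = 0*77 = 0, mu_y*y = 0*77 = 0. Satisfied.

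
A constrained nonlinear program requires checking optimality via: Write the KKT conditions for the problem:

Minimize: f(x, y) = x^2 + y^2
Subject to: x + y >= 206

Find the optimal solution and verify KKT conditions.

KKT conditions for min x^2 + y^2 s.t. x + y >= 206:
Stationarity: 2x = mu, 2y = mu
So x = y = mu/2.
Complementary slackness: mu*(x + y - 206) = 0
Primal feasibility: x + y >= 206; dual feasibility: mu >= 0
If mu = 0 then x = y = 0, but 0 + 0 < 206 is infeasible, so the constraint is active.
Constraint active: x + y = 2*(mu/2) = 206 => mu = 206
x = y = 103, f = 21218
Verify: stationarity 2*103 = 206 = mu; primal 103 + 103 = 206 >= 206; dual mu = 206 >= 0; complementary slackness 206*(206 - 206) = 0. All KKT conditions hold.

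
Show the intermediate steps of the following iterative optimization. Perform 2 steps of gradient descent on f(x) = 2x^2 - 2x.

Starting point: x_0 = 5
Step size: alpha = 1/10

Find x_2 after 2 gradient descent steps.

f(x) = 2x^2 - 2x, f'(x) = 4x + (-2)
Step 1: f'(5) = 18, x_1 = 5 - 1/10 * 18 = 16/5
Step 2: f'(16/5) = 54/5, x_2 = 16/5 - 1/10 * 54/5 = 53/25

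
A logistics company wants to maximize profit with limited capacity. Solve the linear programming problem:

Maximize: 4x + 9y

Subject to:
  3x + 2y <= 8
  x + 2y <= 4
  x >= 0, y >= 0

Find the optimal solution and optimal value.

Feasible vertices: (0, 0), (0, 2), (2, 1), (8/3, 0)
Objective 4x + 9y at each:
  (0, 0): 0
  (0, 2): 18
  (2, 1): 17
  (8/3, 0): 32/3
Maximum is 18 at (0, 2).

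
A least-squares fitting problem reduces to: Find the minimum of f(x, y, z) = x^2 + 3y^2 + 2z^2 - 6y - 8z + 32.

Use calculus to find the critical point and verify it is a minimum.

f(x,y,z) = x^2 + 3y^2 + 2z^2 - 6y - 8z + 32
df/dx = 2x + (0) = 0 => x = 0
df/dy = 6y + (-6) = 0 => y = 1
df/dz = 4z + (-8) = 0 => z = 2
f(0,1,2) = 1*(0)^2 + 3*(1)^2 + 2*(2)^2 + -6*(1) + -8*(2) + 32 = 21
Hessian is diagonal with entries 2, 6, 4 > 0, confirmed minimum.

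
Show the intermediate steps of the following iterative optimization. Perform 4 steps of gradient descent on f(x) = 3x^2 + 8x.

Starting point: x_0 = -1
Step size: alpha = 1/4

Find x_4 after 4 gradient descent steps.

f(x) = 3x^2 + 8x, f'(x) = 6x + (8)
Step 1: f'(-1) = 2, x_1 = -1 - 1/4 * 2 = -3/2
Step 2: f'(-3/2) = -1, x_2 = -3/2 - 1/4 * -1 = -5/4
Step 3: f'(-5/4) = 1/2, x_3 = -5/4 - 1/4 * 1/2 = -11/8
Step 4: f'(-11/8) = -1/4, x_4 = -11/8 - 1/4 * -1/4 = -21/16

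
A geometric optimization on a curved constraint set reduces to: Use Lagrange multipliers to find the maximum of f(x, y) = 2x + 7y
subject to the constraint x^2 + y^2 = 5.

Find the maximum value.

Set up Lagrange conditions: grad f = lambda * grad g
  2 = 2*lambda*x
  7 = 2*lambda*y
From these: x/y = 2/7, so x = 2t, y = 7t for some t.
Substitute into constraint: (2t)^2 + (7t)^2 = 5
  t^2 * 53 = 5
  t = sqrt(5/53)
Maximum = 2*x + 7*y = (2^2 + 7^2)*t = 53 * sqrt(5/53) = sqrt(265)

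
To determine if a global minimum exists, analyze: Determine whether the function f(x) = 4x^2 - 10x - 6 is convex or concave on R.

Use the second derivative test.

f(x) = 4x^2 - 10x - 6
f'(x) = 8x - 10
f''(x) = 8
Since f''(x) = 8 > 0 for all x, f is convex on R.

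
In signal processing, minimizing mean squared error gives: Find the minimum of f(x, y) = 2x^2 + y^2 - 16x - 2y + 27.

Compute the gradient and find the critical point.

f(x,y) = 2x^2 + y^2 - 16x - 2y + 27
df/dx = 4x + (-16) = 0  =>  x = 4
df/dy = 2y + (-2) = 0  =>  y = 1
f(4, 1) = 2*(4)^2 + 1*(1)^2 + -16*(4) + -2*(1) + 27 = -6
Hessian is diagonal with entries 4, 2 > 0, so this is a minimum.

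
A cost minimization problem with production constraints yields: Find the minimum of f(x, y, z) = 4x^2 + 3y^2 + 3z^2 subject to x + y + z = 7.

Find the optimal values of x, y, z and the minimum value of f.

Using Lagrange multipliers on f = 4x^2 + 3y^2 + 3z^2 with constraint x + y + z = 7:
Conditions: 2*4*x = lambda, 2*3*y = lambda, 2*3*z = lambda
So x = lambda/8, y = lambda/6, z = lambda/6
Substituting into constraint: lambda * (11/24) = 7
lambda = 168/11
x = 21/11, y = 28/11, z = 28/11
Minimum value = 588/11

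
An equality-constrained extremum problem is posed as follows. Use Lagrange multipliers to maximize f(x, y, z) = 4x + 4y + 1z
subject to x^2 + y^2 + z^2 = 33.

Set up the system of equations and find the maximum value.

Lagrange conditions: 4 = 2*lambda*x, 4 = 2*lambda*y, 1 = 2*lambda*z
So x:4 = y:4 = z:1, i.e. x = 4t, y = 4t, z = 1t
Constraint: t^2*(4^2 + 4^2 + 1^2) = 33
  t^2 * 33 = 33  =>  t = sqrt(1)
Maximum = 4*4t + 4*4t + 1*1t = 33*sqrt(1) = 33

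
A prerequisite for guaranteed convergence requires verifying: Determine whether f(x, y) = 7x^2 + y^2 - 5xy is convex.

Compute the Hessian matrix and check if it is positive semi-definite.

f(x,y) = 7x^2 + y^2 - 5xy
Hessian H = [[14, -5], [-5, 2]]
trace(H) = 16, det(H) = 3
Eigenvalues: (16 +/- sqrt(244)) / 2 = 15.81, 0.1898
Since both eigenvalues > 0, f is convex.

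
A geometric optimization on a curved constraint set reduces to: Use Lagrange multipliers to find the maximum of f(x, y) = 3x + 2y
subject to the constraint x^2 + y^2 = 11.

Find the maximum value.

Set up Lagrange conditions: grad f = lambda * grad g
  3 = 2*lambda*x
  2 = 2*lambda*y
From these: x/y = 3/2, so x = 3t, y = 2t for some t.
Substitute into constraint: (3t)^2 + (2t)^2 = 11
  t^2 * 13 = 11
  t = sqrt(11/13)
Maximum = 3*x + 2*y = (3^2 + 2^2)*t = 13 * sqrt(11/13) = sqrt(143)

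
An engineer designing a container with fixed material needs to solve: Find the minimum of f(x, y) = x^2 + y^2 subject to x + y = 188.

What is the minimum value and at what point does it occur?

Substitute y = 188 - x into f(x,y) = x^2 + y^2:
g(x) = x^2 + (188 - x)^2 = 2x^2 - 376x + 35344
g'(x) = 4x - 376 = 0  =>  x = 94
y = 188 - 94 = 94
Minimum value = 94^2 + 94^2 = 17672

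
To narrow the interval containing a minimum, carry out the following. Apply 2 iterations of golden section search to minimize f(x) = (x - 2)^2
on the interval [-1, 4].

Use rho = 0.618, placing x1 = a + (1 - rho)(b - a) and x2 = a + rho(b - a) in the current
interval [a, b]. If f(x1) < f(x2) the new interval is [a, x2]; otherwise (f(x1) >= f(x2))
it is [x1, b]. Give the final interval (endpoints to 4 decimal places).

Golden section search for min of f(x) = (x - 2)^2 on [-1, 4].
Each step: x1 = a + (1 - rho)(b - a), x2 = a + rho(b - a); if f(x1) < f(x2) keep [a, x2], otherwise keep [x1, b].
Step 1: [-1.0000, 4.0000], x1=0.9100 (f=1.1881), x2=2.0900 (f=0.0081); f(x1) > f(x2) => keep [0.9100, 4.0000]
Step 2: [0.9100, 4.0000], x1=2.0904 (f=0.0082), x2=2.8196 (f=0.6718); f(x1) < f(x2) => keep [0.9100, 2.8196]
Final interval: [0.9100, 2.8196]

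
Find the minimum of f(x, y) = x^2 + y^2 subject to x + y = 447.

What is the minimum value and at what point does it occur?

Substitute y = 447 - x into f(x,y) = x^2 + y^2:
g(x) = x^2 + (447 - x)^2 = 2x^2 - 894x + 199809
g'(x) = 4x - 894 = 0  =>  x = 447/2
y = 447 - 447/2 = 447/2
Minimum value = (447/2)^2 + (447/2)^2 = 199809/2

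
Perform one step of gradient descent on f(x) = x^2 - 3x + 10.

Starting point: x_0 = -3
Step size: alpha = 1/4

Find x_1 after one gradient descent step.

f(x) = x^2 - 3x + 10
f'(x) = 2x - 3
f'(-3) = 2*-3 + (-3) = -9
x_1 = x_0 - alpha * f'(x_0) = -3 - 1/4 * -9 = -3/4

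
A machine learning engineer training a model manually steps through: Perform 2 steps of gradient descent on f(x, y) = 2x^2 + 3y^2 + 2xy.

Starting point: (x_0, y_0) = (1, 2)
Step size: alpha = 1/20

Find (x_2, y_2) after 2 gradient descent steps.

f(x,y) = 2x^2 + 3y^2 + 2xy
grad_x = 4x + 2y, grad_y = 6y + 2x
Step 1: grad = (8, 14), (3/5, 13/10)
Step 2: grad = (5, 9), (7/20, 17/20)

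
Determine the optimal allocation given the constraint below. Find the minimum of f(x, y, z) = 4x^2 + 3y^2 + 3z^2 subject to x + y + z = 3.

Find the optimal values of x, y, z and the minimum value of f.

Using Lagrange multipliers on f = 4x^2 + 3y^2 + 3z^2 with constraint x + y + z = 3:
Conditions: 2*4*x = lambda, 2*3*y = lambda, 2*3*z = lambda
So x = lambda/8, y = lambda/6, z = lambda/6
Substituting into constraint: lambda * (11/24) = 3
lambda = 72/11
x = 9/11, y = 12/11, z = 12/11
Minimum value = 108/11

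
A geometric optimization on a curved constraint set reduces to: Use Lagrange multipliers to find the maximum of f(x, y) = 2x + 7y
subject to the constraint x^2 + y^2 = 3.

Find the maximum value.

Set up Lagrange conditions: grad f = lambda * grad g
  2 = 2*lambda*x
  7 = 2*lambda*y
From these: x/y = 2/7, so x = 2t, y = 7t for some t.
Substitute into constraint: (2t)^2 + (7t)^2 = 3
  t^2 * 53 = 3
  t = sqrt(3/53)
Maximum = 2*x + 7*y = (2^2 + 7^2)*t = 53 * sqrt(3/53) = sqrt(159)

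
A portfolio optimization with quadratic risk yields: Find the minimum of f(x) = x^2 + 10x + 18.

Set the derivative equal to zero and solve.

f(x) = x^2 + 10x + 18
f'(x) = 2x + (10) = 0
x = -10/2 = -5
f(-5) = -7
Since f''(x) = 2 > 0, this is a minimum.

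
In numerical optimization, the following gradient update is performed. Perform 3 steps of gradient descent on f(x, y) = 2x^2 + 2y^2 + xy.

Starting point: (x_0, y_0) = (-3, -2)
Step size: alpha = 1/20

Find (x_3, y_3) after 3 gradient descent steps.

f(x,y) = 2x^2 + 2y^2 + xy
grad_x = 4x + 1y, grad_y = 4y + 1x
Step 1: grad = (-14, -11), (-23/10, -29/20)
Step 2: grad = (-213/20, -81/10), (-707/400, -209/200)
Step 3: grad = (-1623/200, -2379/400), (-5447/4000, -5981/8000)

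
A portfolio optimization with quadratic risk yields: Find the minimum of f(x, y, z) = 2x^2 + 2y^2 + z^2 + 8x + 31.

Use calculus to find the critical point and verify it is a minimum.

f(x,y,z) = 2x^2 + 2y^2 + z^2 + 8x + 31
df/dx = 4x + (8) = 0 => x = -2
df/dy = 4y + (0) = 0 => y = 0
df/dz = 2z + (0) = 0 => z = 0
f(-2,0,0) = 2*(-2)^2 + 2*(0)^2 + 1*(0)^2 + 8*(-2) + 31 = 23
Hessian is diagonal with entries 4, 4, 2 > 0, confirmed minimum.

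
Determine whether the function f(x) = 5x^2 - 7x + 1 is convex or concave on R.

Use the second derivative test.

f(x) = 5x^2 - 7x + 1
f'(x) = 10x - 7
f''(x) = 10
Since f''(x) = 10 > 0 for all x, f is convex on R.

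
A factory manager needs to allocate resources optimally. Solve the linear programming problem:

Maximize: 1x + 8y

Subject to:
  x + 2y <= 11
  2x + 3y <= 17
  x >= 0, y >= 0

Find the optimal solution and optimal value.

Feasible vertices: (0, 0), (0, 11/2), (1, 5), (17/2, 0)
Objective 1x + 8y at each:
  (0, 0): 0
  (0, 11/2): 44
  (1, 5): 41
  (17/2, 0): 17/2
Maximum is 44 at (0, 11/2).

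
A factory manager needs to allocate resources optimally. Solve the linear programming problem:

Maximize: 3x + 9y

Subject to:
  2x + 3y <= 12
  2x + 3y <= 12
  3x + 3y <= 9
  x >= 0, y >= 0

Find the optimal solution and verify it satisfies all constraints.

Feasible vertices: (0, 0), (0, 3), (3, 0)
Objective 3x + 9y at each vertex:
  (0, 0): 0
  (0, 3): 27
  (3, 0): 9
Maximum is 27 at (0, 3).
Verify constraints at (x, y) = (0, 3):
  2*0 + 3*3 = 9 <= 12
  2*0 + 3*3 = 9 <= 12
  3*0 + 3*3 = 9 <= 9 (active)
  x = 0 >= 0, y = 3 >= 0. All constraints satisfied.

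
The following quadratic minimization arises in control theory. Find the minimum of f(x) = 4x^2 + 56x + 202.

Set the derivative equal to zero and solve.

f(x) = 4x^2 + 56x + 202
f'(x) = 8x + (56) = 0
x = -56/8 = -7
f(-7) = 6
Since f''(x) = 8 > 0, this is a minimum.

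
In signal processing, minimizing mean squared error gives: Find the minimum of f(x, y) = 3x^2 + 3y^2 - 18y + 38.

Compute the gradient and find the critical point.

f(x,y) = 3x^2 + 3y^2 - 18y + 38
df/dx = 6x + (0) = 0  =>  x = 0
df/dy = 6y + (-18) = 0  =>  y = 3
f(0, 3) = 3*(0)^2 + 3*(3)^2 + -18*(3) + 38 = 11
Hessian is diagonal with entries 6, 6 > 0, so this is a minimum.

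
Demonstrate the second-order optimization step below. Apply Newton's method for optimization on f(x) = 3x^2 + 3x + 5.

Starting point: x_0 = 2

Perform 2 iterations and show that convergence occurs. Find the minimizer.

f(x) = 3x^2 + 3x + 5, f'(x) = 6x + (3), f''(x) = 6
Step 1: f'(2) = 15, x_1 = 2 - 15/6 = -1/2
Step 2: f'(-1/2) = 0, x_2 = -1/2 (converged)
Newton's method converges in 1 step for quadratics.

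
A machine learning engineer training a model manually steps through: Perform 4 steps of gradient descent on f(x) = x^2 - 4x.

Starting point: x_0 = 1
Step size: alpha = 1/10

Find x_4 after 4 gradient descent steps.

f(x) = x^2 - 4x, f'(x) = 2x + (-4)
Step 1: f'(1) = -2, x_1 = 1 - 1/10 * -2 = 6/5
Step 2: f'(6/5) = -8/5, x_2 = 6/5 - 1/10 * -8/5 = 34/25
Step 3: f'(34/25) = -32/25, x_3 = 34/25 - 1/10 * -32/25 = 186/125
Step 4: f'(186/125) = -128/125, x_4 = 186/125 - 1/10 * -128/125 = 994/625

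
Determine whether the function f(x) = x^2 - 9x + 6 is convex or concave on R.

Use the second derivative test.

f(x) = x^2 - 9x + 6
f'(x) = 2x - 9
f''(x) = 2
Since f''(x) = 2 > 0 for all x, f is convex on R.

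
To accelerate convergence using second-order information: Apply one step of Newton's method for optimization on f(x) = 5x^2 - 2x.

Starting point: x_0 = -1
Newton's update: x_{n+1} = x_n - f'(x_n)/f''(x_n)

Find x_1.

f(x) = 5x^2 - 2x
f'(x) = 10x + (-2), f''(x) = 10
Newton step: x_1 = x_0 - f'(x_0)/f''(x_0)
f'(-1) = -12
x_1 = -1 - -12/10 = 1/5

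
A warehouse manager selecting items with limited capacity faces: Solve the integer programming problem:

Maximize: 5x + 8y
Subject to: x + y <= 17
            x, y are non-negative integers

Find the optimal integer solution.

Objective: 5x + 8y, constraint: x + y <= 17
Coefficient of y is 8 > coefficient of x is 5, so allocate the entire budget to y.
Optimal: x = 0, y = 17, value = 136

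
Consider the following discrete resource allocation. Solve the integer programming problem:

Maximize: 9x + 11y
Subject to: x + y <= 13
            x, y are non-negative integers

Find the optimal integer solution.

Objective: 9x + 11y, constraint: x + y <= 13
Coefficient of y is 11 > coefficient of x is 9, so allocate the entire budget to y.
Optimal: x = 0, y = 13, value = 143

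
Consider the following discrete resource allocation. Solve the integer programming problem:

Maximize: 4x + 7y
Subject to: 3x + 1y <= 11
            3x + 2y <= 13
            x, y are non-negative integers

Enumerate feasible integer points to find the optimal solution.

Constraint 1: 3x + 1y <= 11
Constraint 2: 3x + 2y <= 13
Feasible x range (need y >= 0): 0 <= x <= min(11/3, 13/3) => x in {0, ..., 3}.
Enumerate feasible integer points row by row (the coefficient of y is 7 > 0, so for each x the largest feasible y gives the best value):
  x = 0: y <= min((11 - 3*0)/1, (13 - 3*0)/2) => y in {0, ..., 6}; best 4*0 + 7*6 = 42
  x = 1: y <= min((11 - 3*1)/1, (13 - 3*1)/2) => y in {0, ..., 5}; best 4*1 + 7*5 = 39
  x = 2: y <= min((11 - 3*2)/1, (13 - 3*2)/2) => y in {0, ..., 3}; best 4*2 + 7*3 = 29
  x = 3: y <= min((11 - 3*3)/1, (13 - 3*3)/2) => y in {0, ..., 2}; best 4*3 + 7*2 = 26
The maximum 4x + 7y = 42 is achieved at x = 0, y = 6.
Check: 3*0 + 1*6 = 6 <= 11 and 3*0 + 2*6 = 12 <= 13.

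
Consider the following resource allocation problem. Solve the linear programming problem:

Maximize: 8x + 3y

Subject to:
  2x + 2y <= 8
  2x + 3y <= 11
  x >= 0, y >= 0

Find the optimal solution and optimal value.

Feasible vertices: (0, 0), (0, 11/3), (1, 3), (4, 0)
Objective 8x + 3y at each:
  (0, 0): 0
  (0, 11/3): 11
  (1, 3): 17
  (4, 0): 32
Maximum is 32 at (4, 0).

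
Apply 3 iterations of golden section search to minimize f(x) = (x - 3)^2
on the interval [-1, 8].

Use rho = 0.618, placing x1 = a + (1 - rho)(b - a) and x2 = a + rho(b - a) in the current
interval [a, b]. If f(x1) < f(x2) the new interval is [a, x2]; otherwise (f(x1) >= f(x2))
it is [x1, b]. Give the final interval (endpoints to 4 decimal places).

Golden section search for min of f(x) = (x - 3)^2 on [-1, 8].
Each step: x1 = a + (1 - rho)(b - a), x2 = a + rho(b - a); if f(x1) < f(x2) keep [a, x2], otherwise keep [x1, b].
Step 1: [-1.0000, 8.0000], x1=2.4380 (f=0.3158), x2=4.5620 (f=2.4398); f(x1) < f(x2) => keep [-1.0000, 4.5620]
Step 2: [-1.0000, 4.5620], x1=1.1247 (f=3.5168), x2=2.4373 (f=0.3166); f(x1) > f(x2) => keep [1.1247, 4.5620]
Step 3: [1.1247, 4.5620], x1=2.4377 (f=0.3161), x2=3.2489 (f=0.0620); f(x1) > f(x2) => keep [2.4377, 4.5620]
Final interval: [2.4377, 4.5620]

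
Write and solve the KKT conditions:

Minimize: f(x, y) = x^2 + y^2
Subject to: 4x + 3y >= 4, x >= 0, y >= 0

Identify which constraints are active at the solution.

KKT conditions for min x^2 + y^2 s.t. 4x + 3y >= 4, x >= 0, y >= 0:
Stationarity: 2x = mu*4 + mu_x, 2y = mu*3 + mu_y, with mu, mu_x, mu_y >= 0
Complementary slackness: mu*(4x + 3y - 4) = 0, mu_x*x = 0, mu_y*y = 0
(0, 0) is infeasible (4*0 + 3*0 < 4), so if mu = 0 stationarity would force x = mu_x/2 >= 0, y = mu_y/2 >= 0 with mu_x*x = mu_y*y = 0, i.e. x = y = 0: contradiction. Hence mu > 0 and 4x + 3y = 4 is active.
Try x > 0, y > 0 (so mu_x = mu_y = 0): x = 4*mu/2, y = 3*mu/2
Substitute: 4*(4*mu/2) + 3*(3*mu/2) = 4
  mu*25/2 = 4 => mu = 8/25
x* = 16/25 > 0, y* = 12/25 > 0, consistent with mu_x = mu_y = 0.
f is convex and the constraints are linear, so this KKT point is the global minimum.
f* = 16/25
Active constraints: 4x + 3y >= 4 (holds with equality, mu = 8/25 > 0); x >= 0 and y >= 0 are inactive (mu_x = mu_y = 0).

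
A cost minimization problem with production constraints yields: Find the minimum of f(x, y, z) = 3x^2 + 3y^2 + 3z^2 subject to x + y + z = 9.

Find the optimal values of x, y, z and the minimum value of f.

Using Lagrange multipliers on f = 3x^2 + 3y^2 + 3z^2 with constraint x + y + z = 9:
Conditions: 2*3*x = lambda, 2*3*y = lambda, 2*3*z = lambda
So x = lambda/6, y = lambda/6, z = lambda/6
Substituting into constraint: lambda * (1/2) = 9
lambda = 18
x = 3, y = 3, z = 3
Minimum value = 81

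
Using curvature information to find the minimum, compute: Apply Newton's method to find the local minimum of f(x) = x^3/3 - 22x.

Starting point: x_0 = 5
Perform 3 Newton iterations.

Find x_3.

f(x) = x^3/3 - 22x
f'(x) = x^2 - 22, f''(x) = 2x
Newton update: x_{n+1} = x_n - (x_n^2 - 22)/(2*x_n)
Step 1: x_0 = 5, f'=3, f''=10, x_1 = 47/10
Step 2: x_1 = 47/10, f'=9/100, f''=47/5, x_2 = 4409/940
Step 3: x_2 = 4409/940, f'=81/883600, f''=4409/470, x_3 = 38878481/8288920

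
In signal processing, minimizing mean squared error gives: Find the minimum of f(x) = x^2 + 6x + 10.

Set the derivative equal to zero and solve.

f(x) = x^2 + 6x + 10
f'(x) = 2x + (6) = 0
x = -6/2 = -3
f(-3) = 1
Since f''(x) = 2 > 0, this is a minimum.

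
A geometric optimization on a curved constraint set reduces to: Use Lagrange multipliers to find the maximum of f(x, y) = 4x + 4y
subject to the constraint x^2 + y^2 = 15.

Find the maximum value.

Set up Lagrange conditions: grad f = lambda * grad g
  4 = 2*lambda*x
  4 = 2*lambda*y
From these: x/y = 4/4, so x = 4t, y = 4t for some t.
Substitute into constraint: (4t)^2 + (4t)^2 = 15
  t^2 * 32 = 15
  t = sqrt(15/32)
Maximum = 4*x + 4*y = (4^2 + 4^2)*t = 32 * sqrt(15/32) = sqrt(480)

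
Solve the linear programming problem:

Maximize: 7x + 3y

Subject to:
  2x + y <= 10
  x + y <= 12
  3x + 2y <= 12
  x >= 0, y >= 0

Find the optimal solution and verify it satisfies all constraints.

Feasible vertices: (0, 0), (0, 6), (4, 0)
Objective 7x + 3y at each vertex:
  (0, 0): 0
  (0, 6): 18
  (4, 0): 28
Maximum is 28 at (4, 0).
Verify constraints at (x, y) = (4, 0):
  2*4 + 1*0 = 8 <= 10
  1*4 + 1*0 = 4 <= 12
  3*4 + 2*0 = 12 <= 12 (active)
  x = 4 >= 0, y = 0 >= 0. All constraints satisfied.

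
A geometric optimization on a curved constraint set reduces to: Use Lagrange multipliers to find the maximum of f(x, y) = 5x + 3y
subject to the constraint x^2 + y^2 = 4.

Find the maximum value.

Set up Lagrange conditions: grad f = lambda * grad g
  5 = 2*lambda*x
  3 = 2*lambda*y
From these: x/y = 5/3, so x = 5t, y = 3t for some t.
Substitute into constraint: (5t)^2 + (3t)^2 = 4
  t^2 * 34 = 4
  t = sqrt(4/34)
Maximum = 5*x + 3*y = (5^2 + 3^2)*t = 34 * sqrt(4/34) = sqrt(136)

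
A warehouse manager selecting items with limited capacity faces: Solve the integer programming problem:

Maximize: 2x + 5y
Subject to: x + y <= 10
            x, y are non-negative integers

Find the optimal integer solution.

Objective: 2x + 5y, constraint: x + y <= 10
Coefficient of y is 5 > coefficient of x is 2, so allocate the entire budget to y.
Optimal: x = 0, y = 10, value = 50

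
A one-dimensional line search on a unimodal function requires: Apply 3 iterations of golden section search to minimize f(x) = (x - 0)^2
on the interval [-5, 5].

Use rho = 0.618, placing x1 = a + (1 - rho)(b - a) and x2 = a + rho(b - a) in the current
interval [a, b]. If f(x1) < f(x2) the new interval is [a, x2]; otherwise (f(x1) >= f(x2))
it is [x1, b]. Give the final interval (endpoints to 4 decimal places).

Golden section search for min of f(x) = (x - 0)^2 on [-5, 5].
Each step: x1 = a + (1 - rho)(b - a), x2 = a + rho(b - a); if f(x1) < f(x2) keep [a, x2], otherwise keep [x1, b].
Step 1: [-5.0000, 5.0000], x1=-1.1800 (f=1.3924), x2=1.1800 (f=1.3924); f(x1) = f(x2) (tie, not '<') => keep [-1.1800, 5.0000]
Step 2: [-1.1800, 5.0000], x1=1.1808 (f=1.3942), x2=2.6392 (f=6.9656); f(x1) < f(x2) => keep [-1.1800, 2.6392]
Step 3: [-1.1800, 2.6392], x1=0.2789 (f=0.0778), x2=1.1803 (f=1.3931); f(x1) < f(x2) => keep [-1.1800, 1.1803]
Final interval: [-1.1800, 1.1803]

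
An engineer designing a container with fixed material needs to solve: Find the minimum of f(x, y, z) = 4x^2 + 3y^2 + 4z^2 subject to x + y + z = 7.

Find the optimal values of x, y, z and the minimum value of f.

Using Lagrange multipliers on f = 4x^2 + 3y^2 + 4z^2 with constraint x + y + z = 7:
Conditions: 2*4*x = lambda, 2*3*y = lambda, 2*4*z = lambda
So x = lambda/8, y = lambda/6, z = lambda/8
Substituting into constraint: lambda * (5/12) = 7
lambda = 84/5
x = 21/10, y = 14/5, z = 21/10
Minimum value = 294/5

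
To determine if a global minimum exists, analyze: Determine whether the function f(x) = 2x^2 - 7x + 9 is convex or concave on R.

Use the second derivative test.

f(x) = 2x^2 - 7x + 9
f'(x) = 4x - 7
f''(x) = 4
Since f''(x) = 4 > 0 for all x, f is convex on R.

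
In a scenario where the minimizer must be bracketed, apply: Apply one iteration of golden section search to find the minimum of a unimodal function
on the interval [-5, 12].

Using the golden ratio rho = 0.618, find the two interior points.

Golden section search on [-5, 12].
Golden ratio rho = 0.618 (approx).
Interior points:
  x_1 = -5 + (1-0.618)*17 = 1.4940
  x_2 = -5 + 0.618*17 = 5.5060
Compare f(x_1) and f(x_2) to determine which subinterval to keep.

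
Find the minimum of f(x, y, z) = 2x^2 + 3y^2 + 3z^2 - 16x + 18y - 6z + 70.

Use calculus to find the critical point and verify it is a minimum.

f(x,y,z) = 2x^2 + 3y^2 + 3z^2 - 16x + 18y - 6z + 70
df/dx = 4x + (-16) = 0 => x = 4
df/dy = 6y + (18) = 0 => y = -3
df/dz = 6z + (-6) = 0 => z = 1
f(4,-3,1) = 2*(4)^2 + 3*(-3)^2 + 3*(1)^2 + -16*(4) + 18*(-3) + -6*(1) + 70 = 8
Hessian is diagonal with entries 4, 6, 6 > 0, confirmed minimum.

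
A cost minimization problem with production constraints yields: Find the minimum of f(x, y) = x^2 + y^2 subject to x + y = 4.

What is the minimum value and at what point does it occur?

Substitute y = 4 - x into f(x,y) = x^2 + y^2:
g(x) = x^2 + (4 - x)^2 = 2x^2 - 8x + 16
g'(x) = 4x - 8 = 0  =>  x = 2
y = 4 - 2 = 2
Minimum value = 2^2 + 2^2 = 8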